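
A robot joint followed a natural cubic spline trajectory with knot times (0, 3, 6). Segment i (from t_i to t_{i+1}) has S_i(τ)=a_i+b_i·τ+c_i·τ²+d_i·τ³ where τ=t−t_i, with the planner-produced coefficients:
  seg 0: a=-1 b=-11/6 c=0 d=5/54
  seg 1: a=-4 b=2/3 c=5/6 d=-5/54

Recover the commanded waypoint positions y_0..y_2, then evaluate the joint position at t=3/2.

y_0=-1 y_1=-4 y_2=3
S(3/2) = -55/16

y_0 = S_0(0) = a_0 = -1
y_1 = S_1(0) = a_1 = -4
y_2 = S_1(3) = 3
t_q=3/2 is in segment 0 (τ=3/2); S_0(τ)=-55/16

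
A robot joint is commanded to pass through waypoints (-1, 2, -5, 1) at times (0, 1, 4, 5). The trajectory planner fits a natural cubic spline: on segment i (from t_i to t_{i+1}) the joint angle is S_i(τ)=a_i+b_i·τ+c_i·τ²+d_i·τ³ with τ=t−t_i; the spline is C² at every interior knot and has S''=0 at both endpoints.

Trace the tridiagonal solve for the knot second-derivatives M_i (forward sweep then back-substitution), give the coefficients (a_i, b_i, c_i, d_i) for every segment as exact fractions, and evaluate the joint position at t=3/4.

  seg 0: a=-1 b=698/165 c=0 d=-203/165
  seg 1: a=2 b=89/165 c=-203/55 d=41/45
  seg 2: a=-5 b=494/165 c=248/55 d=-248/165
S(3/4) = 5821/3520

Δ: Δ0=3, Δ1=-7/3, Δ2=6
row 1: diag=8, rhs=-32; c'=3/8, d'=-4
row 2: denom=8−3·3/8=55/8; d'=(50−3·-4)/(55/8)=496/55
back: M2=496/55
back: M1=-4−3/8·496/55=-406/55
M: M0=0, M1=-406/55, M2=496/55, M3=0
seg 0: a=-1, c=M0/2=0, d=(M1−M0)/(6·1)=-203/165, b=Δ0−h0·(2M0+M1)/6=698/165
seg 1: a=2, c=M1/2=-203/55, d=(M2−M1)/(6·3)=41/45, b=Δ1−h1·(2M1+M2)/6=89/165
seg 2: a=-5, c=M2/2=248/55, d=(M3−M2)/(6·1)=-248/165, b=Δ2−h2·(2M2+M3)/6=494/165
t_q=3/4 → seg 0, τ=3/4; S=-1+698/165·τ+0·τ²+-203/165·τ³=5821/3520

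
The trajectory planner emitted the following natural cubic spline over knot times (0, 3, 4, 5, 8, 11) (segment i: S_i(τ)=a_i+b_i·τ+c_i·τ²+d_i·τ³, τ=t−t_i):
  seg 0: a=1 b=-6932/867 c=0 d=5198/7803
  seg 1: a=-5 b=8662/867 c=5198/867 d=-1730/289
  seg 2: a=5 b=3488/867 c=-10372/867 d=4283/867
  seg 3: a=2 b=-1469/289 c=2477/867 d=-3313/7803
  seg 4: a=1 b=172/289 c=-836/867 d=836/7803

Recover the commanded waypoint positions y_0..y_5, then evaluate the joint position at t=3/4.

y_0 = S_0(0) = a_0 = 1
y_1 = S_1(0) = a_1 = -5
y_2 = S_2(0) = a_2 = 5
y_3 = S_3(0) = a_3 = 2
y_4 = S_4(0) = a_4 = 1
y_5 = S_4(3) = -3
t_q=3/4 is in segment 0 (τ=3/4); S_0(τ)=-43609/9248

y_0=1 y_1=-5 y_2=5 y_3=2 y_4=1 y_5=-3
S(3/4) = -43609/9248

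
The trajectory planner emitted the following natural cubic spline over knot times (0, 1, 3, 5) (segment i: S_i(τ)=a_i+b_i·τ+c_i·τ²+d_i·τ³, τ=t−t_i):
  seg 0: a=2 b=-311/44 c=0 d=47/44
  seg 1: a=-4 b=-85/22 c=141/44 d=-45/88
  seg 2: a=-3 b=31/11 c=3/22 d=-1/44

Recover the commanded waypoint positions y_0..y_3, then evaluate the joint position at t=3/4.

y_0=2 y_1=-4 y_2=-3 y_3=3
S(3/4) = -8027/2816

y_0 = S_0(0) = a_0 = 2
y_1 = S_1(0) = a_1 = -4
y_2 = S_2(0) = a_2 = -3
y_3 = S_2(2) = 3
t_q=3/4 is in segment 0 (τ=3/4); S_0(τ)=-8027/2816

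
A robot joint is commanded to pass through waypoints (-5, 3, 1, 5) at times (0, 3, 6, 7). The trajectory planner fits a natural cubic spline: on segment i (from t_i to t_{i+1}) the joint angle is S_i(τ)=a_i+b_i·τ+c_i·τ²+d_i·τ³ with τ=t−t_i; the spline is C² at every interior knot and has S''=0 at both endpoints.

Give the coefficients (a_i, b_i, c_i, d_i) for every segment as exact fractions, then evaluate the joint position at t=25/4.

  seg 0: a=-5 b=118/29 c=0 d=-122/783
  seg 1: a=3 b=-4/29 c=-122/87 d=320/783
  seg 2: a=1 b=72/29 c=66/29 d=-22/29
S(25/4) = 1625/928

Δ: Δ0=8/3, Δ1=-2/3, Δ2=4
row 1: diag=12, rhs=-20; c'=1/4, d'=-5/3
row 2: denom=8−3·1/4=29/4; d'=(28−3·-5/3)/(29/4)=132/29
back: M2=132/29
back: M1=-5/3−1/4·132/29=-244/87
M: M0=0, M1=-244/87, M2=132/29, M3=0
seg 0: a=-5, c=M0/2=0, d=(M1−M0)/(6·3)=-122/783, b=Δ0−h0·(2M0+M1)/6=118/29
seg 1: a=3, c=M1/2=-122/87, d=(M2−M1)/(6·3)=320/783, b=Δ1−h1·(2M1+M2)/6=-4/29
seg 2: a=1, c=M2/2=66/29, d=(M3−M2)/(6·1)=-22/29, b=Δ2−h2·(2M2+M3)/6=72/29
t_q=25/4 → seg 2, τ=1/4; S=1+72/29·τ+66/29·τ²+-22/29·τ³=1625/928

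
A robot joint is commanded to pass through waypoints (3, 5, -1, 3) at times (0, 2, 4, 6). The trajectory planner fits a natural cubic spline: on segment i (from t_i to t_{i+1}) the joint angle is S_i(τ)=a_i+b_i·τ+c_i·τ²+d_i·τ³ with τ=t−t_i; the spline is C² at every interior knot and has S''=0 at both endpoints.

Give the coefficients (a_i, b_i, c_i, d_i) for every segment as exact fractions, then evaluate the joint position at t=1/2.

Δ: Δ0=1, Δ1=-3, Δ2=2
row 1: diag=8, rhs=-24; c'=1/4, d'=-3
row 2: denom=8−2·1/4=15/2; d'=(30−2·-3)/(15/2)=24/5
back: M2=24/5
back: M1=-3−1/4·24/5=-21/5
M: M0=0, M1=-21/5, M2=24/5, M3=0
seg 0: a=3, c=M0/2=0, d=(M1−M0)/(6·2)=-7/20, b=Δ0−h0·(2M0+M1)/6=12/5
seg 1: a=5, c=M1/2=-21/10, d=(M2−M1)/(6·2)=3/4, b=Δ1−h1·(2M1+M2)/6=-9/5
seg 2: a=-1, c=M2/2=12/5, d=(M3−M2)/(6·2)=-2/5, b=Δ2−h2·(2M2+M3)/6=-6/5
t_q=1/2 → seg 0, τ=1/2; S=3+12/5·τ+0·τ²+-7/20·τ³=133/32

  seg 0: a=3 b=12/5 c=0 d=-7/20
  seg 1: a=5 b=-9/5 c=-21/10 d=3/4
  seg 2: a=-1 b=-6/5 c=12/5 d=-2/5
S(1/2) = 133/32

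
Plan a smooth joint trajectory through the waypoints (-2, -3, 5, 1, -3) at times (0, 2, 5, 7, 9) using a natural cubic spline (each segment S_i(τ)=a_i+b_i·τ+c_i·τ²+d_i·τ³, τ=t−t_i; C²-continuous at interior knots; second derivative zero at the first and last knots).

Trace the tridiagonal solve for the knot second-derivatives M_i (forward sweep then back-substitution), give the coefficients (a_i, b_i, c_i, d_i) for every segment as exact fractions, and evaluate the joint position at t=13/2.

Δ: Δ0=-1/2, Δ1=8/3, Δ2=-2, Δ3=-2
row 1: diag=10, rhs=19; c'=3/10, d'=19/10
row 2: denom=10−3·3/10=91/10; d'=(-28−3·19/10)/(91/10)=-337/91
row 3: denom=8−2·20/91=688/91; d'=(0−2·-337/91)/(688/91)=337/344
back: M3=337/344
back: M2=-337/91−20/91·337/344=-337/86
back: M1=19/10−3/10·-337/86=529/172
M: M0=0, M1=529/172, M2=-337/86, M3=337/344, M4=0
seg 0: a=-2, c=M0/2=0, d=(M1−M0)/(6·2)=529/2064, b=Δ0−h0·(2M0+M1)/6=-787/516
seg 1: a=-3, c=M1/2=529/344, d=(M2−M1)/(6·3)=-401/1032, b=Δ1−h1·(2M1+M2)/6=200/129
seg 2: a=5, c=M2/2=-337/172, d=(M3−M2)/(6·2)=1685/4128, b=Δ2−h2·(2M2+M3)/6=295/1032
seg 3: a=1, c=M3/2=337/688, d=(M4−M3)/(6·2)=-337/4128, b=Δ3−h3·(2M3+M4)/6=-1369/516
t_q=13/2 → seg 2, τ=3/2; S=5+295/1032·τ+-337/172·τ²+1685/4128·τ³=26397/11008

  seg 0: a=-2 b=-787/516 c=0 d=529/2064
  seg 1: a=-3 b=200/129 c=529/344 d=-401/1032
  seg 2: a=5 b=295/1032 c=-337/172 d=1685/4128
  seg 3: a=1 b=-1369/516 c=337/688 d=-337/4128
S(13/2) = 26397/11008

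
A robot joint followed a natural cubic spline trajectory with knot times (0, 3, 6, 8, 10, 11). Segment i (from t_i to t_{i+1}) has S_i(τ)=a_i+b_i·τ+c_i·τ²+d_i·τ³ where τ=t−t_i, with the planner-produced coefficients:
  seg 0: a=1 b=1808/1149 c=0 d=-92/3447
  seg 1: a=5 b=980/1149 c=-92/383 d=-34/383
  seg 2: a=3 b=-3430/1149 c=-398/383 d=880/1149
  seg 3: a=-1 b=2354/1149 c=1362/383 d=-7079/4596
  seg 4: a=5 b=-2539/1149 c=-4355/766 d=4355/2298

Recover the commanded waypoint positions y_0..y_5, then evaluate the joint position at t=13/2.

y_0 = S_0(0) = a_0 = 1
y_1 = S_1(0) = a_1 = 5
y_2 = S_2(0) = a_2 = 3
y_3 = S_3(0) = a_3 = -1
y_4 = S_4(0) = a_4 = 5
y_5 = S_4(1) = -1
t_q=13/2 is in segment 2 (τ=1/2); S_2(τ)=1029/766

y_0=1 y_1=5 y_2=3 y_3=-1 y_4=5 y_5=-1
S(13/2) = 1029/766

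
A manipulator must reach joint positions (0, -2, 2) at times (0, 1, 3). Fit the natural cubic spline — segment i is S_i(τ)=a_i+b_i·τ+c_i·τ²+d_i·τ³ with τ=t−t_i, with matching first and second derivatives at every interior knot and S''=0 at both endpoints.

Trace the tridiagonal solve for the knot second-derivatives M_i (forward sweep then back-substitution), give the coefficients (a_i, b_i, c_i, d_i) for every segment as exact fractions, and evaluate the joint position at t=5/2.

  seg 0: a=0 b=-8/3 c=0 d=2/3
  seg 1: a=-2 b=-2/3 c=2 d=-1/3
S(5/2) = 3/8

Δ: Δ0=-2, Δ1=2
row 1: diag=6, rhs=24; c'=1/3, d'=4
back: M1=4
M: M0=0, M1=4, M2=0
seg 0: a=0, c=M0/2=0, d=(M1−M0)/(6·1)=2/3, b=Δ0−h0·(2M0+M1)/6=-8/3
seg 1: a=-2, c=M1/2=2, d=(M2−M1)/(6·2)=-1/3, b=Δ1−h1·(2M1+M2)/6=-2/3
t_q=5/2 → seg 1, τ=3/2; S=-2+-2/3·τ+2·τ²+-1/3·τ³=3/8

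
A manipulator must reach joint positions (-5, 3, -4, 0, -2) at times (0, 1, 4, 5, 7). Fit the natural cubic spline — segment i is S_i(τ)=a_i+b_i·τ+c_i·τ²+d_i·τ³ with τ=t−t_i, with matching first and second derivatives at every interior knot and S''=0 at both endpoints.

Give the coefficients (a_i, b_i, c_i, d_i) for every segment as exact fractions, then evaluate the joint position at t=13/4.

Δ: Δ0=8, Δ1=-7/3, Δ2=4, Δ3=-1
row 1: diag=8, rhs=-62; c'=3/8, d'=-31/4
row 2: denom=8−3·3/8=55/8; d'=(38−3·-31/4)/(55/8)=98/11
row 3: denom=6−1·8/55=322/55; d'=(-30−1·98/11)/(322/55)=-1070/161
back: M3=-1070/161
back: M2=98/11−8/55·-1070/161=1590/161
back: M1=-31/4−3/8·1590/161=-1844/161
M: M0=0, M1=-1844/161, M2=1590/161, M3=-1070/161, M4=0
seg 0: a=-5, c=M0/2=0, d=(M1−M0)/(6·1)=-922/483, b=Δ0−h0·(2M0+M1)/6=4786/483
seg 1: a=3, c=M1/2=-922/161, d=(M2−M1)/(6·3)=1717/1449, b=Δ1−h1·(2M1+M2)/6=2020/483
seg 2: a=-4, c=M2/2=795/161, d=(M3−M2)/(6·1)=-190/69, b=Δ2−h2·(2M2+M3)/6=877/483
seg 3: a=0, c=M3/2=-535/161, d=(M4−M3)/(6·2)=535/966, b=Δ3−h3·(2M3+M4)/6=1657/483
t_q=13/4 → seg 1, τ=9/4; S=3+2020/483·τ+-922/161·τ²+1717/1449·τ³=-31779/10304

  seg 0: a=-5 b=4786/483 c=0 d=-922/483
  seg 1: a=3 b=2020/483 c=-922/161 d=1717/1449
  seg 2: a=-4 b=877/483 c=795/161 d=-190/69
  seg 3: a=0 b=1657/483 c=-535/161 d=535/966
S(13/4) = -31779/10304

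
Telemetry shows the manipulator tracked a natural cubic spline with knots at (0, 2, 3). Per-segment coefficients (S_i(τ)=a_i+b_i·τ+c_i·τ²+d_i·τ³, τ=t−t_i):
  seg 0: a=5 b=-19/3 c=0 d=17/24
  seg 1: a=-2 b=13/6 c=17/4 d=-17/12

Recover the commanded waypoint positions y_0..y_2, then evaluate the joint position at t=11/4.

y_0=5 y_1=-2 y_2=3
S(11/4) = 363/256

y_0 = S_0(0) = a_0 = 5
y_1 = S_1(0) = a_1 = -2
y_2 = S_1(1) = 3
t_q=11/4 is in segment 1 (τ=3/4); S_1(τ)=363/256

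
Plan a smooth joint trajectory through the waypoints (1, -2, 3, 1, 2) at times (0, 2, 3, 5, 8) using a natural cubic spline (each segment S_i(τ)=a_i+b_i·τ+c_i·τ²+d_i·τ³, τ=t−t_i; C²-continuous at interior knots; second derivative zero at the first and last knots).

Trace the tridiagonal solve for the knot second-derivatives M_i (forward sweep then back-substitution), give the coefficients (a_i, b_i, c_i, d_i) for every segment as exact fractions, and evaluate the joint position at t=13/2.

Δ: Δ0=-3/2, Δ1=5, Δ2=-1, Δ3=1/3
row 1: diag=6, rhs=39; c'=1/6, d'=13/2
row 2: denom=6−1·1/6=35/6; d'=(-36−1·13/2)/(35/6)=-51/7
row 3: denom=10−2·12/35=326/35; d'=(8−2·-51/7)/(326/35)=395/163
back: M3=395/163
back: M2=-51/7−12/35·395/163=-1323/163
back: M1=13/2−1/6·-1323/163=1280/163
M: M0=0, M1=1280/163, M2=-1323/163, M3=395/163, M4=0
seg 0: a=1, c=M0/2=0, d=(M1−M0)/(6·2)=320/489, b=Δ0−h0·(2M0+M1)/6=-4027/978
seg 1: a=-2, c=M1/2=640/163, d=(M2−M1)/(6·1)=-2603/978, b=Δ1−h1·(2M1+M2)/6=3653/978
seg 2: a=3, c=M2/2=-1323/326, d=(M3−M2)/(6·2)=859/978, b=Δ2−h2·(2M2+M3)/6=1762/489
seg 3: a=1, c=M3/2=395/326, d=(M4−M3)/(6·3)=-395/2934, b=Δ3−h3·(2M3+M4)/6=-1022/489
t_q=13/2 → seg 3, τ=3/2; S=1+-1022/489·τ+395/326·τ²+-395/2934·τ³=357/2608

  seg 0: a=1 b=-4027/978 c=0 d=320/489
  seg 1: a=-2 b=3653/978 c=640/163 d=-2603/978
  seg 2: a=3 b=1762/489 c=-1323/326 d=859/978
  seg 3: a=1 b=-1022/489 c=395/326 d=-395/2934
S(13/2) = 357/2608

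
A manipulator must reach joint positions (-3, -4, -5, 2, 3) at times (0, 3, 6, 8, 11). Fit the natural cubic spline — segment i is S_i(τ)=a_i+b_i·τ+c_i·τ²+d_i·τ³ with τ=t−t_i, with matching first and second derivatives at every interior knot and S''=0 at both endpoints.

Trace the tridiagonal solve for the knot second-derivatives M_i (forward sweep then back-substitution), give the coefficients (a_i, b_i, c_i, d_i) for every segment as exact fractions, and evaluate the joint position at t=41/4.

  seg 0: a=-3 b=8/177 c=0 d=-67/1593
  seg 1: a=-4 b=-193/177 c=-67/177 d=335/1593
  seg 2: a=-5 b=410/177 c=268/177 d=-653/1416
  seg 3: a=2 b=335/118 c=-887/708 d=887/6372
S(41/4) = 54841/15104

Δ: Δ0=-1/3, Δ1=-1/3, Δ2=7/2, Δ3=1/3
row 1: diag=12, rhs=0; c'=1/4, d'=0
row 2: denom=10−3·1/4=37/4; d'=(23−3·0)/(37/4)=92/37
row 3: denom=10−2·8/37=354/37; d'=(-19−2·92/37)/(354/37)=-887/354
back: M3=-887/354
back: M2=92/37−8/37·-887/354=536/177
back: M1=0−1/4·536/177=-134/177
M: M0=0, M1=-134/177, M2=536/177, M3=-887/354, M4=0
seg 0: a=-3, c=M0/2=0, d=(M1−M0)/(6·3)=-67/1593, b=Δ0−h0·(2M0+M1)/6=8/177
seg 1: a=-4, c=M1/2=-67/177, d=(M2−M1)/(6·3)=335/1593, b=Δ1−h1·(2M1+M2)/6=-193/177
seg 2: a=-5, c=M2/2=268/177, d=(M3−M2)/(6·2)=-653/1416, b=Δ2−h2·(2M2+M3)/6=410/177
seg 3: a=2, c=M3/2=-887/708, d=(M4−M3)/(6·3)=887/6372, b=Δ3−h3·(2M3+M4)/6=335/118
t_q=41/4 → seg 3, τ=9/4; S=2+335/118·τ+-887/708·τ²+887/6372·τ³=54841/15104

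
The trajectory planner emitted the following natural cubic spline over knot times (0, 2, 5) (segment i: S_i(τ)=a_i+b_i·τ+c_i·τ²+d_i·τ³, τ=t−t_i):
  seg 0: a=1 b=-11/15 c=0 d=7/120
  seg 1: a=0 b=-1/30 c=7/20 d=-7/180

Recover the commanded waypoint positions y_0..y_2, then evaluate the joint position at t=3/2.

y_0 = S_0(0) = a_0 = 1
y_1 = S_1(0) = a_1 = 0
y_2 = S_1(3) = 2
t_q=3/2 is in segment 0 (τ=3/2); S_0(τ)=31/320

y_0=1 y_1=0 y_2=2
S(3/2) = 31/320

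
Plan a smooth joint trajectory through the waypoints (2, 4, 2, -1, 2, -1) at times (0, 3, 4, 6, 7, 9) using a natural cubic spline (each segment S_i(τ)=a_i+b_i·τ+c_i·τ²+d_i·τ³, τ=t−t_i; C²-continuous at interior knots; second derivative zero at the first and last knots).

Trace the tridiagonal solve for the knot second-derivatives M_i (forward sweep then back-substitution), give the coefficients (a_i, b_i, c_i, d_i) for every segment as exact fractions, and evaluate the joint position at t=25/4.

  seg 0: a=2 b=13921/8718 c=0 d=-901/8718
  seg 1: a=4 b=-5203/4359 c=-2703/2906 d=1079/8718
  seg 2: a=2 b=-23387/8718 c=-812/1453 d=10027/17436
  seg 3: a=-1 b=17287/8718 c=8403/2906 d=-8171/4359
  seg 4: a=2 b=18679/8718 c=-7939/2906 d=7939/17436
S(25/4) = -32811/92992

Δ: Δ0=2/3, Δ1=-2, Δ2=-3/2, Δ3=3, Δ4=-3/2
row 1: diag=8, rhs=-16; c'=1/8, d'=-2
row 2: denom=6−1·1/8=47/8; d'=(3−1·-2)/(47/8)=40/47
row 3: denom=6−2·16/47=250/47; d'=(27−2·40/47)/(250/47)=1189/250
row 4: denom=6−1·47/250=1453/250; d'=(-27−1·1189/250)/(1453/250)=-7939/1453
back: M4=-7939/1453
back: M3=1189/250−47/250·-7939/1453=8403/1453
back: M2=40/47−16/47·8403/1453=-1624/1453
back: M1=-2−1/8·-1624/1453=-2703/1453
M: M0=0, M1=-2703/1453, M2=-1624/1453, M3=8403/1453, M4=-7939/1453, M5=0
seg 0: a=2, c=M0/2=0, d=(M1−M0)/(6·3)=-901/8718, b=Δ0−h0·(2M0+M1)/6=13921/8718
seg 1: a=4, c=M1/2=-2703/2906, d=(M2−M1)/(6·1)=1079/8718, b=Δ1−h1·(2M1+M2)/6=-5203/4359
seg 2: a=2, c=M2/2=-812/1453, d=(M3−M2)/(6·2)=10027/17436, b=Δ2−h2·(2M2+M3)/6=-23387/8718
seg 3: a=-1, c=M3/2=8403/2906, d=(M4−M3)/(6·1)=-8171/4359, b=Δ3−h3·(2M3+M4)/6=17287/8718
seg 4: a=2, c=M4/2=-7939/2906, d=(M5−M4)/(6·2)=7939/17436, b=Δ4−h4·(2M4+M5)/6=18679/8718
t_q=25/4 → seg 3, τ=1/4; S=-1+17287/8718·τ+8403/2906·τ²+-8171/4359·τ³=-32811/92992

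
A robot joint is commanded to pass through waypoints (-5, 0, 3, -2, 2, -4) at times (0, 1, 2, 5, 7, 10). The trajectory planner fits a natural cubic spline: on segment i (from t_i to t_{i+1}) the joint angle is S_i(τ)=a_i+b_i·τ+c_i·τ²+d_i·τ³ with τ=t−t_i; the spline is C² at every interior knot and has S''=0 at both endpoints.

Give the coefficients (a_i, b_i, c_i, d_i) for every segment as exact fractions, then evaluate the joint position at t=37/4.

  seg 0: a=-5 b=2309/436 c=0 d=-129/436
  seg 1: a=0 b=961/218 c=-387/436 d=-227/436
  seg 2: a=3 b=467/436 c=-267/109 d=6031/11772
  seg 3: a=-2 b=45/218 c=2827/1308 d=-827/1308
  seg 4: a=2 b=827/654 c=-2135/1308 d=2135/11772
S(37/4) = -37735/27904

Δ: Δ0=5, Δ1=3, Δ2=-5/3, Δ3=2, Δ4=-2
row 1: diag=4, rhs=-12; c'=1/4, d'=-3
row 2: denom=8−1·1/4=31/4; d'=(-28−1·-3)/(31/4)=-100/31
row 3: denom=10−3·12/31=274/31; d'=(22−3·-100/31)/(274/31)=491/137
row 4: denom=10−2·31/137=1308/137; d'=(-24−2·491/137)/(1308/137)=-2135/654
back: M4=-2135/654
back: M3=491/137−31/137·-2135/654=2827/654
back: M2=-100/31−12/31·2827/654=-534/109
back: M1=-3−1/4·-534/109=-387/218
M: M0=0, M1=-387/218, M2=-534/109, M3=2827/654, M4=-2135/654, M5=0
seg 0: a=-5, c=M0/2=0, d=(M1−M0)/(6·1)=-129/436, b=Δ0−h0·(2M0+M1)/6=2309/436
seg 1: a=0, c=M1/2=-387/436, d=(M2−M1)/(6·1)=-227/436, b=Δ1−h1·(2M1+M2)/6=961/218
seg 2: a=3, c=M2/2=-267/109, d=(M3−M2)/(6·3)=6031/11772, b=Δ2−h2·(2M2+M3)/6=467/436
seg 3: a=-2, c=M3/2=2827/1308, d=(M4−M3)/(6·2)=-827/1308, b=Δ3−h3·(2M3+M4)/6=45/218
seg 4: a=2, c=M4/2=-2135/1308, d=(M5−M4)/(6·3)=2135/11772, b=Δ4−h4·(2M4+M5)/6=827/654
t_q=37/4 → seg 4, τ=9/4; S=2+827/654·τ+-2135/1308·τ²+2135/11772·τ³=-37735/27904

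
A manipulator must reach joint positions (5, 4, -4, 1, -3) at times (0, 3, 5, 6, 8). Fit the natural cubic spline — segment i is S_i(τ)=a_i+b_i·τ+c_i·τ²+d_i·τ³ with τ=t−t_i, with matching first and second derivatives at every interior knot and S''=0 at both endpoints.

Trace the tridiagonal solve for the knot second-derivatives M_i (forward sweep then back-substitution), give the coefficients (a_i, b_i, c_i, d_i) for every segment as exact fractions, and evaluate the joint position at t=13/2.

Δ: Δ0=-1/3, Δ1=-4, Δ2=5, Δ3=-2
row 1: diag=10, rhs=-22; c'=1/5, d'=-11/5
row 2: denom=6−2·1/5=28/5; d'=(54−2·-11/5)/(28/5)=73/7
row 3: denom=6−1·5/28=163/28; d'=(-42−1·73/7)/(163/28)=-1468/163
back: M3=-1468/163
back: M2=73/7−5/28·-1468/163=1962/163
back: M1=-11/5−1/5·1962/163=-751/163
M: M0=0, M1=-751/163, M2=1962/163, M3=-1468/163, M4=0
seg 0: a=5, c=M0/2=0, d=(M1−M0)/(6·3)=-751/2934, b=Δ0−h0·(2M0+M1)/6=1927/978
seg 1: a=4, c=M1/2=-751/326, d=(M2−M1)/(6·2)=2713/1956, b=Δ1−h1·(2M1+M2)/6=-2416/489
seg 2: a=-4, c=M2/2=981/163, d=(M3−M2)/(6·1)=-1715/489, b=Δ2−h2·(2M2+M3)/6=1217/489
seg 3: a=1, c=M3/2=-734/163, d=(M4−M3)/(6·2)=367/489, b=Δ3−h3·(2M3+M4)/6=1958/489
t_q=13/2 → seg 3, τ=1/2; S=1+1958/489·τ+-734/163·τ²+367/489·τ³=2569/1304

  seg 0: a=5 b=1927/978 c=0 d=-751/2934
  seg 1: a=4 b=-2416/489 c=-751/326 d=2713/1956
  seg 2: a=-4 b=1217/489 c=981/163 d=-1715/489
  seg 3: a=1 b=1958/489 c=-734/163 d=367/489
S(13/2) = 2569/1304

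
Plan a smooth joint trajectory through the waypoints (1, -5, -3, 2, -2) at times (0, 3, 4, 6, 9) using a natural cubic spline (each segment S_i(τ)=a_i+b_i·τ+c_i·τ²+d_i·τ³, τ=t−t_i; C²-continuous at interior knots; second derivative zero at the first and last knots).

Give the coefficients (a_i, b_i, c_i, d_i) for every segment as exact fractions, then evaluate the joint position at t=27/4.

  seg 0: a=1 b=-755/219 c=0 d=317/1971
  seg 1: a=-5 b=196/219 c=317/219 d=-25/73
  seg 2: a=-3 b=605/219 c=92/219 d=-161/584
  seg 3: a=2 b=497/438 c=-1081/876 d=1081/7884
S(27/4) = 41389/18688

Δ: Δ0=-2, Δ1=2, Δ2=5/2, Δ3=-4/3
row 1: diag=8, rhs=24; c'=1/8, d'=3
row 2: denom=6−1·1/8=47/8; d'=(3−1·3)/(47/8)=0
row 3: denom=10−2·16/47=438/47; d'=(-23−2·0)/(438/47)=-1081/438
back: M3=-1081/438
back: M2=0−16/47·-1081/438=184/219
back: M1=3−1/8·184/219=634/219
M: M0=0, M1=634/219, M2=184/219, M3=-1081/438, M4=0
seg 0: a=1, c=M0/2=0, d=(M1−M0)/(6·3)=317/1971, b=Δ0−h0·(2M0+M1)/6=-755/219
seg 1: a=-5, c=M1/2=317/219, d=(M2−M1)/(6·1)=-25/73, b=Δ1−h1·(2M1+M2)/6=196/219
seg 2: a=-3, c=M2/2=92/219, d=(M3−M2)/(6·2)=-161/584, b=Δ2−h2·(2M2+M3)/6=605/219
seg 3: a=2, c=M3/2=-1081/876, d=(M4−M3)/(6·3)=1081/7884, b=Δ3−h3·(2M3+M4)/6=497/438
t_q=27/4 → seg 3, τ=3/4; S=2+497/438·τ+-1081/876·τ²+1081/7884·τ³=41389/18688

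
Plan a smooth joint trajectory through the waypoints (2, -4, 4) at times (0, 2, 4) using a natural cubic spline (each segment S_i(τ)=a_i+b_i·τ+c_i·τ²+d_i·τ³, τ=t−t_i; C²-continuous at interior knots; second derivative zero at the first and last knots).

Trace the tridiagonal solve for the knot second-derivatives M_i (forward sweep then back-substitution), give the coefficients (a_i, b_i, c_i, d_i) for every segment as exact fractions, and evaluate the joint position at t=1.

Δ: Δ0=-3, Δ1=4
row 1: diag=8, rhs=42; c'=1/4, d'=21/4
back: M1=21/4
M: M0=0, M1=21/4, M2=0
seg 0: a=2, c=M0/2=0, d=(M1−M0)/(6·2)=7/16, b=Δ0−h0·(2M0+M1)/6=-19/4
seg 1: a=-4, c=M1/2=21/8, d=(M2−M1)/(6·2)=-7/16, b=Δ1−h1·(2M1+M2)/6=1/2
t_q=1 → seg 0, τ=1; S=2+-19/4·τ+0·τ²+7/16·τ³=-37/16

  seg 0: a=2 b=-19/4 c=0 d=7/16
  seg 1: a=-4 b=1/2 c=21/8 d=-7/16
S(1) = -37/16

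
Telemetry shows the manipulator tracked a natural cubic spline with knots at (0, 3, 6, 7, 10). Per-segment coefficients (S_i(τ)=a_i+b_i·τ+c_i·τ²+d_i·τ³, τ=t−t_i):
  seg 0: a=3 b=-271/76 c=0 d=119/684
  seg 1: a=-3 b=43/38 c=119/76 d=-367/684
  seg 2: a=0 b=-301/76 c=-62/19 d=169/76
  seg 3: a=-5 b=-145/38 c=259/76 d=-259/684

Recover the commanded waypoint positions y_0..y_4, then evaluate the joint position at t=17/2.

y_0 = S_0(0) = a_0 = 3
y_1 = S_1(0) = a_1 = -3
y_2 = S_2(0) = a_2 = 0
y_3 = S_3(0) = a_3 = -5
y_4 = S_3(3) = 4
t_q=17/2 is in segment 3 (τ=3/2); S_3(τ)=-2635/608

y_0=3 y_1=-3 y_2=0 y_3=-5 y_4=4
S(17/2) = -2635/608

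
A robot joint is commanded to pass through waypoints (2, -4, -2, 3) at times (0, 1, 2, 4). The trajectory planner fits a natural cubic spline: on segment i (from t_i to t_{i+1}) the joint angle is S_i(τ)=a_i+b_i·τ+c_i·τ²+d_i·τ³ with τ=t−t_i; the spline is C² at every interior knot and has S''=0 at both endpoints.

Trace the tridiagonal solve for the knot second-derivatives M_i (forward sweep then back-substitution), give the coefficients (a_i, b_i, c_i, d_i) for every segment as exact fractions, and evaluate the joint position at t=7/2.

  seg 0: a=2 b=-371/46 c=0 d=95/46
  seg 1: a=-4 b=-43/23 c=285/46 d=-107/46
  seg 2: a=-2 b=163/46 c=-18/23 d=3/23
S(7/2) = 367/184

Δ: Δ0=-6, Δ1=2, Δ2=5/2
row 1: diag=4, rhs=48; c'=1/4, d'=12
row 2: denom=6−1·1/4=23/4; d'=(3−1·12)/(23/4)=-36/23
back: M2=-36/23
back: M1=12−1/4·-36/23=285/23
M: M0=0, M1=285/23, M2=-36/23, M3=0
seg 0: a=2, c=M0/2=0, d=(M1−M0)/(6·1)=95/46, b=Δ0−h0·(2M0+M1)/6=-371/46
seg 1: a=-4, c=M1/2=285/46, d=(M2−M1)/(6·1)=-107/46, b=Δ1−h1·(2M1+M2)/6=-43/23
seg 2: a=-2, c=M2/2=-18/23, d=(M3−M2)/(6·2)=3/23, b=Δ2−h2·(2M2+M3)/6=163/46
t_q=7/2 → seg 2, τ=3/2; S=-2+163/46·τ+-18/23·τ²+3/23·τ³=367/184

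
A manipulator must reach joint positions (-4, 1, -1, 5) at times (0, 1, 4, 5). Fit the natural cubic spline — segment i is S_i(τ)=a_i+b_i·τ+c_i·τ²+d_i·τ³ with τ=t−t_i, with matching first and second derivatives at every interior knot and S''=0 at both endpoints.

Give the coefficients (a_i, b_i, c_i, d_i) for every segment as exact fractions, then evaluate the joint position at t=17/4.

Δ: Δ0=5, Δ1=-2/3, Δ2=6
row 1: diag=8, rhs=-34; c'=3/8, d'=-17/4
row 2: denom=8−3·3/8=55/8; d'=(40−3·-17/4)/(55/8)=422/55
back: M2=422/55
back: M1=-17/4−3/8·422/55=-392/55
M: M0=0, M1=-392/55, M2=422/55, M3=0
seg 0: a=-4, c=M0/2=0, d=(M1−M0)/(6·1)=-196/165, b=Δ0−h0·(2M0+M1)/6=1021/165
seg 1: a=1, c=M1/2=-196/55, d=(M2−M1)/(6·3)=37/45, b=Δ1−h1·(2M1+M2)/6=433/165
seg 2: a=-1, c=M2/2=211/55, d=(M3−M2)/(6·1)=-211/165, b=Δ2−h2·(2M2+M3)/6=568/165
t_q=17/4 → seg 2, τ=1/4; S=-1+568/165·τ+211/55·τ²+-211/165·τ³=283/3520

  seg 0: a=-4 b=1021/165 c=0 d=-196/165
  seg 1: a=1 b=433/165 c=-196/55 d=37/45
  seg 2: a=-1 b=568/165 c=211/55 d=-211/165
S(17/4) = 283/3520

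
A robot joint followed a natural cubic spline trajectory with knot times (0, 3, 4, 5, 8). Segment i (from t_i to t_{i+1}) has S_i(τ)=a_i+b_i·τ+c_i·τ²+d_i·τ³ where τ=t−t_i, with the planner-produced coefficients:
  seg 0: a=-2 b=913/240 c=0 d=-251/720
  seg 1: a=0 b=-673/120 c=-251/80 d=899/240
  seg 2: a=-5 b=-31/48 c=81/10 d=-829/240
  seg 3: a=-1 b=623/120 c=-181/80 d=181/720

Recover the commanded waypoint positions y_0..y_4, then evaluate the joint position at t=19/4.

y_0=-2 y_1=0 y_2=-5 y_3=-1 y_4=1
S(19/4) = -12213/5120

y_0 = S_0(0) = a_0 = -2
y_1 = S_1(0) = a_1 = 0
y_2 = S_2(0) = a_2 = -5
y_3 = S_3(0) = a_3 = -1
y_4 = S_3(3) = 1
t_q=19/4 is in segment 2 (τ=3/4); S_2(τ)=-12213/5120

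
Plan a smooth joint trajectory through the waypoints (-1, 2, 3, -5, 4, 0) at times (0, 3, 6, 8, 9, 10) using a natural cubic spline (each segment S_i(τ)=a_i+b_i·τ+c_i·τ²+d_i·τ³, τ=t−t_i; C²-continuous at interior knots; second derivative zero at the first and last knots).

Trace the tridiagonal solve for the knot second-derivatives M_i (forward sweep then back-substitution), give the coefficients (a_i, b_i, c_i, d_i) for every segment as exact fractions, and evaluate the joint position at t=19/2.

  seg 0: a=-1 b=722/2361 c=0 d=1639/21249
  seg 1: a=2 b=5639/2361 c=1639/2361 d=-9769/21249
  seg 2: a=3 b=-13834/2361 c=-2710/787 d=10325/4722
  seg 3: a=-5 b=15596/2361 c=7615/787 d=-17192/2361
  seg 4: a=4 b=9710/2361 c=-9577/787 d=9577/2361
S(19/2) = 22169/6296

Δ: Δ0=1, Δ1=1/3, Δ2=-4, Δ3=9, Δ4=-4
row 1: diag=12, rhs=-4; c'=1/4, d'=-1/3
row 2: denom=10−3·1/4=37/4; d'=(-26−3·-1/3)/(37/4)=-100/37
row 3: denom=6−2·8/37=206/37; d'=(78−2·-100/37)/(206/37)=1543/103
row 4: denom=4−1·37/206=787/206; d'=(-78−1·1543/103)/(787/206)=-19154/787
back: M4=-19154/787
back: M3=1543/103−37/206·-19154/787=15230/787
back: M2=-100/37−8/37·15230/787=-5420/787
back: M1=-1/3−1/4·-5420/787=3278/2361
M: M0=0, M1=3278/2361, M2=-5420/787, M3=15230/787, M4=-19154/787, M5=0
seg 0: a=-1, c=M0/2=0, d=(M1−M0)/(6·3)=1639/21249, b=Δ0−h0·(2M0+M1)/6=722/2361
seg 1: a=2, c=M1/2=1639/2361, d=(M2−M1)/(6·3)=-9769/21249, b=Δ1−h1·(2M1+M2)/6=5639/2361
seg 2: a=3, c=M2/2=-2710/787, d=(M3−M2)/(6·2)=10325/4722, b=Δ2−h2·(2M2+M3)/6=-13834/2361
seg 3: a=-5, c=M3/2=7615/787, d=(M4−M3)/(6·1)=-17192/2361, b=Δ3−h3·(2M3+M4)/6=15596/2361
seg 4: a=4, c=M4/2=-9577/787, d=(M5−M4)/(6·1)=9577/2361, b=Δ4−h4·(2M4+M5)/6=9710/2361
t_q=19/2 → seg 4, τ=1/2; S=4+9710/2361·τ+-9577/787·τ²+9577/2361·τ³=22169/6296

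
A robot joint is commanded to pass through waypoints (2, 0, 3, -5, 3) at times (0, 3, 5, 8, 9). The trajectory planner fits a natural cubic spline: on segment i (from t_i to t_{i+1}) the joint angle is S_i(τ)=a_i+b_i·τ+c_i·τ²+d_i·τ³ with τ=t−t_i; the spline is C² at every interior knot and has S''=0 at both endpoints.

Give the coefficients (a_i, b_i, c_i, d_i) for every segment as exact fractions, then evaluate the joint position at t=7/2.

  seg 0: a=2 b=-2611/1356 c=0 d=569/4068
  seg 1: a=0 b=1255/678 c=569/452 d=-1945/2712
  seg 2: a=3 b=-583/339 c=-344/113 d=925/1017
  seg 3: a=-5 b=1550/339 c=581/113 d=-581/339
S(7/2) = 8321/7232

Δ: Δ0=-2/3, Δ1=3/2, Δ2=-8/3, Δ3=8
row 1: diag=10, rhs=13; c'=1/5, d'=13/10
row 2: denom=10−2·1/5=48/5; d'=(-25−2·13/10)/(48/5)=-23/8
row 3: denom=8−3·5/16=113/16; d'=(64−3·-23/8)/(113/16)=1162/113
back: M3=1162/113
back: M2=-23/8−5/16·1162/113=-688/113
back: M1=13/10−1/5·-688/113=569/226
M: M0=0, M1=569/226, M2=-688/113, M3=1162/113, M4=0
seg 0: a=2, c=M0/2=0, d=(M1−M0)/(6·3)=569/4068, b=Δ0−h0·(2M0+M1)/6=-2611/1356
seg 1: a=0, c=M1/2=569/452, d=(M2−M1)/(6·2)=-1945/2712, b=Δ1−h1·(2M1+M2)/6=1255/678
seg 2: a=3, c=M2/2=-344/113, d=(M3−M2)/(6·3)=925/1017, b=Δ2−h2·(2M2+M3)/6=-583/339
seg 3: a=-5, c=M3/2=581/113, d=(M4−M3)/(6·1)=-581/339, b=Δ3−h3·(2M3+M4)/6=1550/339
t_q=7/2 → seg 1, τ=1/2; S=0+1255/678·τ+569/452·τ²+-1945/2712·τ³=8321/7232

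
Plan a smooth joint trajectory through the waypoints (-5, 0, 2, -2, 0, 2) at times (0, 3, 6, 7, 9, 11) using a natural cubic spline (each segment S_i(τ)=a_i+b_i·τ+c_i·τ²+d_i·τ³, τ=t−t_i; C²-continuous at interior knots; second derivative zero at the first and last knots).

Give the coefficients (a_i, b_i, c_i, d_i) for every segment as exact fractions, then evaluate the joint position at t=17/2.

Δ: Δ0=5/3, Δ1=2/3, Δ2=-4, Δ3=1, Δ4=1
row 1: diag=12, rhs=-6; c'=1/4, d'=-1/2
row 2: denom=8−3·1/4=29/4; d'=(-28−3·-1/2)/(29/4)=-106/29
row 3: denom=6−1·4/29=170/29; d'=(30−1·-106/29)/(170/29)=488/85
row 4: denom=8−2·29/85=622/85; d'=(0−2·488/85)/(622/85)=-488/311
back: M4=-488/311
back: M3=488/85−29/85·-488/311=1952/311
back: M2=-106/29−4/29·1952/311=-1406/311
back: M1=-1/2−1/4·-1406/311=196/311
M: M0=0, M1=196/311, M2=-1406/311, M3=1952/311, M4=-488/311, M5=0
seg 0: a=-5, c=M0/2=0, d=(M1−M0)/(6·3)=98/2799, b=Δ0−h0·(2M0+M1)/6=1261/933
seg 1: a=0, c=M1/2=98/311, d=(M2−M1)/(6·3)=-89/311, b=Δ1−h1·(2M1+M2)/6=2143/933
seg 2: a=2, c=M2/2=-703/311, d=(M3−M2)/(6·1)=1679/933, b=Δ2−h2·(2M2+M3)/6=-3302/933
seg 3: a=-2, c=M3/2=976/311, d=(M4−M3)/(6·2)=-610/933, b=Δ3−h3·(2M3+M4)/6=-2483/933
seg 4: a=0, c=M4/2=-244/311, d=(M5−M4)/(6·2)=122/933, b=Δ4−h4·(2M4+M5)/6=1909/933
t_q=17/2 → seg 3, τ=3/2; S=-2+-2483/933·τ+976/311·τ²+-610/933·τ³=-1415/1244

  seg 0: a=-5 b=1261/933 c=0 d=98/2799
  seg 1: a=0 b=2143/933 c=98/311 d=-89/311
  seg 2: a=2 b=-3302/933 c=-703/311 d=1679/933
  seg 3: a=-2 b=-2483/933 c=976/311 d=-610/933
  seg 4: a=0 b=1909/933 c=-244/311 d=122/933
S(17/2) = -1415/1244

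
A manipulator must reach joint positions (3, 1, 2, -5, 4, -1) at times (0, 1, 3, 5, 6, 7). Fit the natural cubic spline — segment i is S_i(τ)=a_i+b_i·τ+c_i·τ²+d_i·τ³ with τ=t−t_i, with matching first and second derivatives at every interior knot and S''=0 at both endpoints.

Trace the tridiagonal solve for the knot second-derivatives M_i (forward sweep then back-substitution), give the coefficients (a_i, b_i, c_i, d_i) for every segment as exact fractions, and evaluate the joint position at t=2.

  seg 0: a=3 b=-673/229 c=0 d=215/229
  seg 1: a=1 b=-28/229 c=645/229 d=-2295/1832
  seg 2: a=2 b=-1781/458 c=-4305/916 d=4483/1832
  seg 3: a=-5 b=1529/229 c=2286/229 d=-1754/229
  seg 4: a=4 b=839/229 c=-2976/229 d=992/229
S(2) = 4473/1832

Δ: Δ0=-2, Δ1=1/2, Δ2=-7/2, Δ3=9, Δ4=-5
row 1: diag=6, rhs=15; c'=1/3, d'=5/2
row 2: denom=8−2·1/3=22/3; d'=(-24−2·5/2)/(22/3)=-87/22
row 3: denom=6−2·3/11=60/11; d'=(75−2·-87/22)/(60/11)=76/5
row 4: denom=4−1·11/60=229/60; d'=(-84−1·76/5)/(229/60)=-5952/229
back: M4=-5952/229
back: M3=76/5−11/60·-5952/229=4572/229
back: M2=-87/22−3/11·4572/229=-4305/458
back: M1=5/2−1/3·-4305/458=1290/229
M: M0=0, M1=1290/229, M2=-4305/458, M3=4572/229, M4=-5952/229, M5=0
seg 0: a=3, c=M0/2=0, d=(M1−M0)/(6·1)=215/229, b=Δ0−h0·(2M0+M1)/6=-673/229
seg 1: a=1, c=M1/2=645/229, d=(M2−M1)/(6·2)=-2295/1832, b=Δ1−h1·(2M1+M2)/6=-28/229
seg 2: a=2, c=M2/2=-4305/916, d=(M3−M2)/(6·2)=4483/1832, b=Δ2−h2·(2M2+M3)/6=-1781/458
seg 3: a=-5, c=M3/2=2286/229, d=(M4−M3)/(6·1)=-1754/229, b=Δ3−h3·(2M3+M4)/6=1529/229
seg 4: a=4, c=M4/2=-2976/229, d=(M5−M4)/(6·1)=992/229, b=Δ4−h4·(2M4+M5)/6=839/229
t_q=2 → seg 1, τ=1; S=1+-28/229·τ+645/229·τ²+-2295/1832·τ³=4473/1832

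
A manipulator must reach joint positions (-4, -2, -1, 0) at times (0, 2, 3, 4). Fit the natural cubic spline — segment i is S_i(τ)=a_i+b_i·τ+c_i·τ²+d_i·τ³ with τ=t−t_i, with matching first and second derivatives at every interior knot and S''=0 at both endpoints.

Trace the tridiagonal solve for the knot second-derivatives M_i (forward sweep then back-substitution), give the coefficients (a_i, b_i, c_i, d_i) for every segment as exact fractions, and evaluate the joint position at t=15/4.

  seg 0: a=-4 b=1 c=0 d=0
  seg 1: a=-2 b=1 c=0 d=0
  seg 2: a=-1 b=1 c=0 d=0
S(15/4) = -1/4

Δ: Δ0=1, Δ1=1, Δ2=1
row 1: diag=6, rhs=0; c'=1/6, d'=0
row 2: denom=4−1·1/6=23/6; d'=(0−1·0)/(23/6)=0
back: M2=0
back: M1=0−1/6·0=0
M: M0=0, M1=0, M2=0, M3=0
seg 0: a=-4, c=M0/2=0, d=(M1−M0)/(6·2)=0, b=Δ0−h0·(2M0+M1)/6=1
seg 1: a=-2, c=M1/2=0, d=(M2−M1)/(6·1)=0, b=Δ1−h1·(2M1+M2)/6=1
seg 2: a=-1, c=M2/2=0, d=(M3−M2)/(6·1)=0, b=Δ2−h2·(2M2+M3)/6=1
t_q=15/4 → seg 2, τ=3/4; S=-1+1·τ+0·τ²+0·τ³=-1/4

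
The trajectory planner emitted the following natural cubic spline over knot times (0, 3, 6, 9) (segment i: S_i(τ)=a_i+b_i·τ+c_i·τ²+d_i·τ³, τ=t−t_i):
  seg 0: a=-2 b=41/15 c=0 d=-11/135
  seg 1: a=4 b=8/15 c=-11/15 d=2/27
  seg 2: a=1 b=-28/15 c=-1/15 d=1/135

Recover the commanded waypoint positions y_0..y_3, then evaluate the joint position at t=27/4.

y_0 = S_0(0) = a_0 = -2
y_1 = S_1(0) = a_1 = 4
y_2 = S_2(0) = a_2 = 1
y_3 = S_2(3) = -5
t_q=27/4 is in segment 2 (τ=3/4); S_2(τ)=-139/320

y_0=-2 y_1=4 y_2=1 y_3=-5
S(27/4) = -139/320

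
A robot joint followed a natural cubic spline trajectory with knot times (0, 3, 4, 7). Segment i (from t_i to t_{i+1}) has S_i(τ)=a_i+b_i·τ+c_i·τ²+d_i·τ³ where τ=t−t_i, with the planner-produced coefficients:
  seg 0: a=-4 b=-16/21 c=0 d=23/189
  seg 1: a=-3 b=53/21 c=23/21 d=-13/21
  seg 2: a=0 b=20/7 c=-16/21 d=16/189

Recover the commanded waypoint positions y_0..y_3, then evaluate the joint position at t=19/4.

y_0=-4 y_1=-3 y_2=0 y_3=4
S(19/4) = 7/4

y_0 = S_0(0) = a_0 = -4
y_1 = S_1(0) = a_1 = -3
y_2 = S_2(0) = a_2 = 0
y_3 = S_2(3) = 4
t_q=19/4 is in segment 2 (τ=3/4); S_2(τ)=7/4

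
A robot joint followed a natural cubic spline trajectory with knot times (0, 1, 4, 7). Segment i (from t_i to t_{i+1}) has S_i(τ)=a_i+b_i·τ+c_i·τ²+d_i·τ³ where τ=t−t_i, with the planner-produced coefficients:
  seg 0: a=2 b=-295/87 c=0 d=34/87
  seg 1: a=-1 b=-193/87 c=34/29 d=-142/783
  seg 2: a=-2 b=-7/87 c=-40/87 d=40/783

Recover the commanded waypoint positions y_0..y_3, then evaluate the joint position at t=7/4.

y_0 = S_0(0) = a_0 = 2
y_1 = S_1(0) = a_1 = -1
y_2 = S_2(0) = a_2 = -2
y_3 = S_2(3) = -5
t_q=7/4 is in segment 1 (τ=3/4); S_1(τ)=-1931/928

y_0=2 y_1=-1 y_2=-2 y_3=-5
S(7/4) = -1931/928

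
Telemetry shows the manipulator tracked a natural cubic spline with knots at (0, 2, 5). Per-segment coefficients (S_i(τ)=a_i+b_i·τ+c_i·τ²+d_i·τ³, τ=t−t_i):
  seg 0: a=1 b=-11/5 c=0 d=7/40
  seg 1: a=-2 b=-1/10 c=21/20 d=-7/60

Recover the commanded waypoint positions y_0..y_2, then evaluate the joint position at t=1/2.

y_0 = S_0(0) = a_0 = 1
y_1 = S_1(0) = a_1 = -2
y_2 = S_1(3) = 4
t_q=1/2 is in segment 0 (τ=1/2); S_0(τ)=-5/64

y_0=1 y_1=-2 y_2=4
S(1/2) = -5/64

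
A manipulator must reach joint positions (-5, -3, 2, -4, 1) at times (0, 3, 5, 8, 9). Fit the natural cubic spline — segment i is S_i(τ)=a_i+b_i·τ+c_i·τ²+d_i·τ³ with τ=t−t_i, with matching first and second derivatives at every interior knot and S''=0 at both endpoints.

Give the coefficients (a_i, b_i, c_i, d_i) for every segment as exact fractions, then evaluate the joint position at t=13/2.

Δ: Δ0=2/3, Δ1=5/2, Δ2=-2, Δ3=5
row 1: diag=10, rhs=11; c'=1/5, d'=11/10
row 2: denom=10−2·1/5=48/5; d'=(-27−2·11/10)/(48/5)=-73/24
row 3: denom=8−3·5/16=113/16; d'=(42−3·-73/24)/(113/16)=818/113
back: M3=818/113
back: M2=-73/24−5/16·818/113=-1798/339
back: M1=11/10−1/5·-1798/339=1465/678
M: M0=0, M1=1465/678, M2=-1798/339, M3=818/113, M4=0
seg 0: a=-5, c=M0/2=0, d=(M1−M0)/(6·3)=1465/12204, b=Δ0−h0·(2M0+M1)/6=-187/452
seg 1: a=-3, c=M1/2=1465/1356, d=(M2−M1)/(6·2)=-1687/2712, b=Δ1−h1·(2M1+M2)/6=639/226
seg 2: a=2, c=M2/2=-899/339, d=(M3−M2)/(6·3)=2126/3051, b=Δ2−h2·(2M2+M3)/6=-107/339
seg 3: a=-4, c=M3/2=409/113, d=(M4−M3)/(6·1)=-409/339, b=Δ3−h3·(2M3+M4)/6=877/339
t_q=13/2 → seg 2, τ=3/2; S=2+-107/339·τ+-899/339·τ²+2126/3051·τ³=-236/113

  seg 0: a=-5 b=-187/452 c=0 d=1465/12204
  seg 1: a=-3 b=639/226 c=1465/1356 d=-1687/2712
  seg 2: a=2 b=-107/339 c=-899/339 d=2126/3051
  seg 3: a=-4 b=877/339 c=409/113 d=-409/339
S(13/2) = -236/113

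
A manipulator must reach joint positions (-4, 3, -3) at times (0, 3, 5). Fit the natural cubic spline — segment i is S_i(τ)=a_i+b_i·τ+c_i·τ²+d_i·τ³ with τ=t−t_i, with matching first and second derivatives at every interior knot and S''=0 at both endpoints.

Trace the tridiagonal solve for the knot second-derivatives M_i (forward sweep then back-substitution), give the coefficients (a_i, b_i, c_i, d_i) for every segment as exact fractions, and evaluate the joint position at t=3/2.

Δ: Δ0=7/3, Δ1=-3
row 1: diag=10, rhs=-32; c'=1/5, d'=-16/5
back: M1=-16/5
M: M0=0, M1=-16/5, M2=0
seg 0: a=-4, c=M0/2=0, d=(M1−M0)/(6·3)=-8/45, b=Δ0−h0·(2M0+M1)/6=59/15
seg 1: a=3, c=M1/2=-8/5, d=(M2−M1)/(6·2)=4/15, b=Δ1−h1·(2M1+M2)/6=-13/15
t_q=3/2 → seg 0, τ=3/2; S=-4+59/15·τ+0·τ²+-8/45·τ³=13/10

  seg 0: a=-4 b=59/15 c=0 d=-8/45
  seg 1: a=3 b=-13/15 c=-8/5 d=4/15
S(3/2) = 13/10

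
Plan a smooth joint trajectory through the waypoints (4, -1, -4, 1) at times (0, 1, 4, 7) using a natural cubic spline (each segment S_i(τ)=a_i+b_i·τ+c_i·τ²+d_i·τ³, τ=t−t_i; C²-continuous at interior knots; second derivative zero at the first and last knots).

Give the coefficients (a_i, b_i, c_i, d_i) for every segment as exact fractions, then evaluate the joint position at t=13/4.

Δ: Δ0=-5, Δ1=-1, Δ2=5/3
row 1: diag=8, rhs=24; c'=3/8, d'=3
row 2: denom=12−3·3/8=87/8; d'=(16−3·3)/(87/8)=56/87
back: M2=56/87
back: M1=3−3/8·56/87=80/29
M: M0=0, M1=80/29, M2=56/87, M3=0
seg 0: a=4, c=M0/2=0, d=(M1−M0)/(6·1)=40/87, b=Δ0−h0·(2M0+M1)/6=-475/87
seg 1: a=-1, c=M1/2=40/29, d=(M2−M1)/(6·3)=-92/783, b=Δ1−h1·(2M1+M2)/6=-355/87
seg 2: a=-4, c=M2/2=28/87, d=(M3−M2)/(6·3)=-28/783, b=Δ2−h2·(2M2+M3)/6=89/87
t_q=13/4 → seg 1, τ=9/4; S=-1+-355/87·τ+40/29·τ²+-92/783·τ³=-2105/464

  seg 0: a=4 b=-475/87 c=0 d=40/87
  seg 1: a=-1 b=-355/87 c=40/29 d=-92/783
  seg 2: a=-4 b=89/87 c=28/87 d=-28/783
S(13/4) = -2105/464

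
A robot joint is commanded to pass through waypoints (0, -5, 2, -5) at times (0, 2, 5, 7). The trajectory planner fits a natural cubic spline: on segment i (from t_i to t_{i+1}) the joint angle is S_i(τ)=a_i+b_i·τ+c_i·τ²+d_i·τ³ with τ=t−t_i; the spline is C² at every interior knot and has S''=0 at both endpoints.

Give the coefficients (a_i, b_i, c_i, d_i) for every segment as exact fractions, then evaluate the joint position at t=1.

  seg 0: a=0 b=-2155/546 c=0 d=395/1092
  seg 1: a=-5 b=215/546 c=395/182 d=-32/63
  seg 2: a=2 b=-163/546 c=-437/182 d=437/1092
S(1) = -1305/364

Δ: Δ0=-5/2, Δ1=7/3, Δ2=-7/2
row 1: diag=10, rhs=29; c'=3/10, d'=29/10
row 2: denom=10−3·3/10=91/10; d'=(-35−3·29/10)/(91/10)=-437/91
back: M2=-437/91
back: M1=29/10−3/10·-437/91=395/91
M: M0=0, M1=395/91, M2=-437/91, M3=0
seg 0: a=0, c=M0/2=0, d=(M1−M0)/(6·2)=395/1092, b=Δ0−h0·(2M0+M1)/6=-2155/546
seg 1: a=-5, c=M1/2=395/182, d=(M2−M1)/(6·3)=-32/63, b=Δ1−h1·(2M1+M2)/6=215/546
seg 2: a=2, c=M2/2=-437/182, d=(M3−M2)/(6·2)=437/1092, b=Δ2−h2·(2M2+M3)/6=-163/546
t_q=1 → seg 0, τ=1; S=0+-2155/546·τ+0·τ²+395/1092·τ³=-1305/364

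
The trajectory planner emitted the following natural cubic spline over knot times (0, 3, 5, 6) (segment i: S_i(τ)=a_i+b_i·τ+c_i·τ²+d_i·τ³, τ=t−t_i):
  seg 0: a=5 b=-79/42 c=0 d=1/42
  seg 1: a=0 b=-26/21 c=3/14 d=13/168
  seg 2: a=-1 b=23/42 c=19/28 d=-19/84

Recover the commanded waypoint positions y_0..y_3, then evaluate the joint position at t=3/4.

y_0=5 y_1=0 y_2=-1 y_3=0
S(3/4) = 3225/896

y_0 = S_0(0) = a_0 = 5
y_1 = S_1(0) = a_1 = 0
y_2 = S_2(0) = a_2 = -1
y_3 = S_2(1) = 0
t_q=3/4 is in segment 0 (τ=3/4); S_0(τ)=3225/896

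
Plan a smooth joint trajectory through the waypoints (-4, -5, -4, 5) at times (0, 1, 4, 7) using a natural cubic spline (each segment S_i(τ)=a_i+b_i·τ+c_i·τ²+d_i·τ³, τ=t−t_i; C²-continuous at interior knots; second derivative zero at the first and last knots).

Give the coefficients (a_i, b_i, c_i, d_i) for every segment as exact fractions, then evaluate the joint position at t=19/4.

Δ: Δ0=-1, Δ1=1/3, Δ2=3
row 1: diag=8, rhs=8; c'=3/8, d'=1
row 2: denom=12−3·3/8=87/8; d'=(16−3·1)/(87/8)=104/87
back: M2=104/87
back: M1=1−3/8·104/87=16/29
M: M0=0, M1=16/29, M2=104/87, M3=0
seg 0: a=-4, c=M0/2=0, d=(M1−M0)/(6·1)=8/87, b=Δ0−h0·(2M0+M1)/6=-95/87
seg 1: a=-5, c=M1/2=8/29, d=(M2−M1)/(6·3)=28/783, b=Δ1−h1·(2M1+M2)/6=-71/87
seg 2: a=-4, c=M2/2=52/87, d=(M3−M2)/(6·3)=-52/783, b=Δ2−h2·(2M2+M3)/6=157/87
t_q=19/4 → seg 2, τ=3/4; S=-4+157/87·τ+52/87·τ²+-52/783·τ³=-1085/464

  seg 0: a=-4 b=-95/87 c=0 d=8/87
  seg 1: a=-5 b=-71/87 c=8/29 d=28/783
  seg 2: a=-4 b=157/87 c=52/87 d=-52/783
S(19/4) = -1085/464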